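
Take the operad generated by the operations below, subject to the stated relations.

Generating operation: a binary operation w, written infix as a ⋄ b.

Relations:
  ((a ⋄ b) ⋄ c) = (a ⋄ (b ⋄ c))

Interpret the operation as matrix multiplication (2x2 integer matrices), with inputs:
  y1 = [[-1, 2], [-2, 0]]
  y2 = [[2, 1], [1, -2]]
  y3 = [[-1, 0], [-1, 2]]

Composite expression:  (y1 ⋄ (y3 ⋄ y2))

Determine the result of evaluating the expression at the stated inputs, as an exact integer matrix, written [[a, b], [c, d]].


[[2, -9], [4, 2]]

(y3 ⋄ y2) = [[-2, -1], [0, -5]]
(y1 ⋄ (y3 ⋄ y2)) = [[2, -9], [4, 2]]


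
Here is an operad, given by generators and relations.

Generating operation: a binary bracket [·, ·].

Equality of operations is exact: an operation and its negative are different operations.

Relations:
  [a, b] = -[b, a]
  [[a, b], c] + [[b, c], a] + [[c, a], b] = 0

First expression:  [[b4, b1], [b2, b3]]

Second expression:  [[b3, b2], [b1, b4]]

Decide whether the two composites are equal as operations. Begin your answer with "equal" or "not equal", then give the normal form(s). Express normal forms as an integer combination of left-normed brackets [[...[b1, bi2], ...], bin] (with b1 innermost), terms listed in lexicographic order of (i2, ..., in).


not equal — first -[[[b1, b4], b2], b3] + [[[b1, b4], b3], b2], second [[[b1, b4], b2], b3] - [[[b1, b4], b3], b2]

The first expression reduces to -[[[b1, b4], b2], b3] + [[[b1, b4], b3], b2]
The second expression reduces to [[[b1, b4], b2], b3] - [[[b1, b4], b3], b2]
They disagree, so not equal.


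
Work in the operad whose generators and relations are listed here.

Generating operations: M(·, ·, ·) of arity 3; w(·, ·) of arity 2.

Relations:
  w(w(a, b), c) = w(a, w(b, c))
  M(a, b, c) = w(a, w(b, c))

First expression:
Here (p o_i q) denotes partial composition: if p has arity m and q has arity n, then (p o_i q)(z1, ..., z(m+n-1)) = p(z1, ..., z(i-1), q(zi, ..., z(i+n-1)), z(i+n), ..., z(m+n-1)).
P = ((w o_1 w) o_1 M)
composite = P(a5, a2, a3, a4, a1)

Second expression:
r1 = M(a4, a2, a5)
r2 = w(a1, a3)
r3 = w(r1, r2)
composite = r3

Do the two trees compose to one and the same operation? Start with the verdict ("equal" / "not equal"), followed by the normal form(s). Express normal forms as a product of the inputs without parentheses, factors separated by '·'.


not equal — first a5 · a2 · a3 · a4 · a1, second a4 · a2 · a5 · a1 · a3

Reducing the first expression gives a5 · a2 · a3 · a4 · a1
Reducing the second expression gives a4 · a2 · a5 · a1 · a3
No match — not equal.


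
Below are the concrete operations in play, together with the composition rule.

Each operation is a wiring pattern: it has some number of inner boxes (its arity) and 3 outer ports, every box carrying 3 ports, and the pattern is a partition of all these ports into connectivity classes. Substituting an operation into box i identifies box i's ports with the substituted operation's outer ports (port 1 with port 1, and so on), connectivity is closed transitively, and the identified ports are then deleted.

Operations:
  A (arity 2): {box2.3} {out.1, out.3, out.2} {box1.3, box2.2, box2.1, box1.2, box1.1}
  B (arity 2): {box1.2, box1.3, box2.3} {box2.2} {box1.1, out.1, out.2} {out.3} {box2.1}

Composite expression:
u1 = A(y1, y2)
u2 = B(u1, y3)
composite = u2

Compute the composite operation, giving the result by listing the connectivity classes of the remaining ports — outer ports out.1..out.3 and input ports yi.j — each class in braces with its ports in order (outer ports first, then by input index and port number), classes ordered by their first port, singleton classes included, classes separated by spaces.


{out.1, out.2, y3.3} {out.3} {y1.1, y1.2, y1.3, y2.1, y2.2} {y2.3} {y3.1} {y3.2}

Connectivity passes through glued B-boundaries; trace each wire chain.
stage A: inputs (y1, y2), connectivity {out.1, out.2, out.3} {y1.1, y1.2, y1.3, y2.1, y2.2} {y2.3}, out.j its boundary
stage B: inputs (y1, y2, y3), connectivity {out.1, out.2, y3.3} {out.3} {y1.1, y1.2, y1.3, y2.1, y2.2} {y2.3} {y3.1} {y3.2}, out.j its boundary


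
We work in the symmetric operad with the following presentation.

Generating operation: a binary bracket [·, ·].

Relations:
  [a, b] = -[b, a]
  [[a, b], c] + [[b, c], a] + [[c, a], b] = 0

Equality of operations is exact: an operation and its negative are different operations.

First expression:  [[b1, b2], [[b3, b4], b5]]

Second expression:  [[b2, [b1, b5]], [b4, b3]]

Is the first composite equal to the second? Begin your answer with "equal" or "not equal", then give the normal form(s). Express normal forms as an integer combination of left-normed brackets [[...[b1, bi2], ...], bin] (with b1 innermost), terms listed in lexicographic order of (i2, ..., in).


not equal; the first gives [[[[b1, b2], b3], b4], b5] - [[[[b1, b2], b4], b3], b5] - [[[[b1, b2], b5], b3], b4] + [[[[b1, b2], b5], b4], b3] and the second [[[[b1, b5], b2], b3], b4] - [[[[b1, b5], b2], b4], b3]

Normal form of the first expression: [[[[b1, b2], b3], b4], b5] - [[[[b1, b2], b4], b3], b5] - [[[[b1, b2], b5], b3], b4] + [[[[b1, b2], b5], b4], b3]
Normal form of the second expression: [[[[b1, b5], b2], b3], b4] - [[[[b1, b5], b2], b4], b3]
Different reductions; not equal.


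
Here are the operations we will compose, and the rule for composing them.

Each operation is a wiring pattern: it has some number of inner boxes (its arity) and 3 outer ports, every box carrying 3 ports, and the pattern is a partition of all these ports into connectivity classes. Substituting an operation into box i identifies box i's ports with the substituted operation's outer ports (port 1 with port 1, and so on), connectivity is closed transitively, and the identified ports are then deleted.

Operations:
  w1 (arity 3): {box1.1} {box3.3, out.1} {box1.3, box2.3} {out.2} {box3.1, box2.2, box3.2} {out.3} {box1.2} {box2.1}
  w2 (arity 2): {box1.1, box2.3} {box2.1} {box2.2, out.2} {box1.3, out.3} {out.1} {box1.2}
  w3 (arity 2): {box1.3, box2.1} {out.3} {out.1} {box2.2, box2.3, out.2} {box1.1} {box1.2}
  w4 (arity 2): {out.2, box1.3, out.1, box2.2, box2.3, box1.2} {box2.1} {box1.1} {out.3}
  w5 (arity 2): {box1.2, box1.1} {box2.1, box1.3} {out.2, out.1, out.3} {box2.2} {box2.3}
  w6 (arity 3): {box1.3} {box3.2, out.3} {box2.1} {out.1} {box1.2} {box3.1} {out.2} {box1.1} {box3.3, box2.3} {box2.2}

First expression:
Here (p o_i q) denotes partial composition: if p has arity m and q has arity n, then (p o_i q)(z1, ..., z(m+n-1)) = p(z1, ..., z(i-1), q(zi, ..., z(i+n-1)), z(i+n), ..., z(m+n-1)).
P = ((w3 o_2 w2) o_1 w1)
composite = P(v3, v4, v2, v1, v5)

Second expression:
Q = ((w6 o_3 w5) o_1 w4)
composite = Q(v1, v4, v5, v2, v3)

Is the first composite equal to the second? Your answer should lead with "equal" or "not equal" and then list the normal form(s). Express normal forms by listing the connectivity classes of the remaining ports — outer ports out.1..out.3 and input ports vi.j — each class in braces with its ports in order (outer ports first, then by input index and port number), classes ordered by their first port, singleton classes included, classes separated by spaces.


Normal form of the first expression: {out.1} {out.2, v1.3, v5.2} {out.3} {v1.1, v5.3} {v1.2} {v2.1, v2.2, v4.2} {v2.3} {v3.1} {v3.2} {v3.3, v4.3} {v4.1} {v5.1}
Normal form of the second expression: {out.1} {out.2} {out.3, v5.3} {v1.1} {v1.2, v1.3, v4.2, v4.3} {v2.1, v2.2} {v2.3, v3.1} {v3.2} {v3.3} {v4.1} {v5.1} {v5.2}
Distinct normal forms: not equal.

not equal; the first gives {out.1} {out.2, v1.3, v5.2} {out.3} {v1.1, v5.3} {v1.2} {v2.1, v2.2, v4.2} {v2.3} {v3.1} {v3.2} {v3.3, v4.3} {v4.1} {v5.1} and the second {out.1} {out.2} {out.3, v5.3} {v1.1} {v1.2, v1.3, v4.2, v4.3} {v2.1, v2.2} {v2.3, v3.1} {v3.2} {v3.3} {v4.1} {v5.1} {v5.2}


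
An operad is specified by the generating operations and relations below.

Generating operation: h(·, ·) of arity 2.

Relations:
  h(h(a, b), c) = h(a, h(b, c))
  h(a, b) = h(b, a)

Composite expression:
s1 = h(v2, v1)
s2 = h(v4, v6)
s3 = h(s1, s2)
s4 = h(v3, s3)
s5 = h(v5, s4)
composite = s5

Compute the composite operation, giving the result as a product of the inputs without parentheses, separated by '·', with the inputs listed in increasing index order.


v1 · v2 · v3 · v4 · v5 · v6

With h associative and commutative, the v-input set is all that matters.
h(v2, v1) flattens to v2 · v1
h(v4, v6) flattens to v4 · v6
h(h(v2, v1), h(v4, v6)) flattens to v2 · v1 · v4 · v6
h(v3, h(h(v2, v1), h(v4, v6))) flattens to v3 · v2 · v1 · v4 · v6
h(v5, h(v3, h(h(v2, v1), h(v4, v6)))) flattens to v5 · v3 · v2 · v1 · v4 · v6
the factors in increasing index order: v1 · v2 · v3 · v4 · v5 · v6


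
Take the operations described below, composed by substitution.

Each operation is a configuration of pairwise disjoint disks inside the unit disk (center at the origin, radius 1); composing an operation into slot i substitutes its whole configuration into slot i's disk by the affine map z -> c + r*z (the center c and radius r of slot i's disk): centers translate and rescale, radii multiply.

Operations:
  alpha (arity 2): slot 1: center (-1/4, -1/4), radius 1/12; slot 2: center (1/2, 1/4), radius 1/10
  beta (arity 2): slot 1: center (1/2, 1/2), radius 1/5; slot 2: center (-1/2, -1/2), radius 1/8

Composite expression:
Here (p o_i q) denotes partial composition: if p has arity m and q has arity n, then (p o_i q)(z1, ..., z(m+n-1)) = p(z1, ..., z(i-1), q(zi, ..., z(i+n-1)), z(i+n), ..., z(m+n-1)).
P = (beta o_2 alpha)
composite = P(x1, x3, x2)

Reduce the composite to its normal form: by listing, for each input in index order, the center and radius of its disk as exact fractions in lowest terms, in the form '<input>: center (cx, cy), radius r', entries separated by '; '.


x1: center (1/2, 1/2), radius 1/5; x2: center (-7/16, -15/32), radius 1/80; x3: center (-17/32, -17/32), radius 1/96

Affine substitution under beta: radii multiply and x-centers shift.
tracing x1 down its 1-map path: center (1/2, 1/2), radius 1/5
tracing x3 down its 2-map path: center (-17/32, -17/32), radius 1/96
tracing x2 down its 2-map path: center (-7/16, -15/32), radius 1/80


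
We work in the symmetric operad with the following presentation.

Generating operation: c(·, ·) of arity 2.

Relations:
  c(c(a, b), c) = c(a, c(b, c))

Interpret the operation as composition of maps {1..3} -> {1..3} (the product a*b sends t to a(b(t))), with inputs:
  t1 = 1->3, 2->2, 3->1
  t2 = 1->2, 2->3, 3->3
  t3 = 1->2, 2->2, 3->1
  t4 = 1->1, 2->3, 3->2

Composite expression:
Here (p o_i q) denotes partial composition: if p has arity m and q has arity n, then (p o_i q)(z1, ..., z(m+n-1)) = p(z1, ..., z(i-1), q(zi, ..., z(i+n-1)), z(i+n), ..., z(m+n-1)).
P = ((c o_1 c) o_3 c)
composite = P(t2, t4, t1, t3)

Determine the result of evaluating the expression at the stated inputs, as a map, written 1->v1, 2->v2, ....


1->3, 2->3, 3->3

c(t2, t4) = 1->2, 2->3, 3->3
c(t1, t3) = 1->2, 2->2, 3->3
c(c(t2, t4), c(t1, t3)) = 1->3, 2->3, 3->3


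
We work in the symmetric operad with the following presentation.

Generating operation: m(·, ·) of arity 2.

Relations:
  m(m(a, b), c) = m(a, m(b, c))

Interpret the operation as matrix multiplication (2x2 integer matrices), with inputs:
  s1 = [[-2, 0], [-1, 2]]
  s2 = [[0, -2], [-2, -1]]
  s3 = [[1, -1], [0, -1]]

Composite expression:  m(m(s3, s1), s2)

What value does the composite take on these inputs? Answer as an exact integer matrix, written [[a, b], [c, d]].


m(s3, s1) = [[-1, -2], [1, -2]]
m(m(s3, s1), s2) = [[4, 4], [4, 0]]

[[4, 4], [4, 0]]


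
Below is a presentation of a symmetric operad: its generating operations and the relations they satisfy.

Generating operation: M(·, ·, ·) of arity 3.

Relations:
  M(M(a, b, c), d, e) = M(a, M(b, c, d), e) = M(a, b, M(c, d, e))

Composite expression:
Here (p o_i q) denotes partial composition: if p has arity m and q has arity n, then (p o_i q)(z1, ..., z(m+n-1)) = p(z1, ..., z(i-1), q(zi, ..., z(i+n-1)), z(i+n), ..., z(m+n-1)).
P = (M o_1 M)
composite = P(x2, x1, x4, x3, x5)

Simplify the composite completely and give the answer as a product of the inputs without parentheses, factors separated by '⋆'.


x2 ⋆ x1 ⋆ x4 ⋆ x3 ⋆ x5

Associativity of M dissolves the nesting; only the x-input order survives.
M(x2, x1, x4) reduces to x2 ⋆ x1 ⋆ x4
M(M(x2, x1, x4), x3, x5) reduces to x2 ⋆ x1 ⋆ x4 ⋆ x3 ⋆ x5


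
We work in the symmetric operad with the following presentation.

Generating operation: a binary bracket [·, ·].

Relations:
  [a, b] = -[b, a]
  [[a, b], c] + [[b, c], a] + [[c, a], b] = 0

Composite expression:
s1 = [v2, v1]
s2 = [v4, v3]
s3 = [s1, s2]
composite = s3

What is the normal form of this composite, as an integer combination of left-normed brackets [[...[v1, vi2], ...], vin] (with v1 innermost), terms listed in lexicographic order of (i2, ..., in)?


[[[v1, v2], v3], v4] - [[[v1, v2], v4], v3]


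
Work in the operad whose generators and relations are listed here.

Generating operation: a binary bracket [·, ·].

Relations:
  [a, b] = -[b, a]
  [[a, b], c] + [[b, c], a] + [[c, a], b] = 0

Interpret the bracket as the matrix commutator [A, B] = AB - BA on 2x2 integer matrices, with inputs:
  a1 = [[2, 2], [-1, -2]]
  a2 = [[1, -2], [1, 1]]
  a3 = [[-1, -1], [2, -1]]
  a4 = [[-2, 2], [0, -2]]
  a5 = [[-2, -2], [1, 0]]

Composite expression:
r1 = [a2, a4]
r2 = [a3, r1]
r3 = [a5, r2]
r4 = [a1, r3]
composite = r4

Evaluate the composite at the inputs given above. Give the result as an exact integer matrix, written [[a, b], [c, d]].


[[-24, -48], [24, 24]]

[a2, a4] = [[-2, 0], [0, 2]]
[a3, [a2, a4]] = [[0, -4], [-8, 0]]
[a5, [a3, [a2, a4]]] = [[20, 8], [-16, -20]]
[a1, [a5, [a3, [a2, a4]]]] = [[-24, -48], [24, 24]]


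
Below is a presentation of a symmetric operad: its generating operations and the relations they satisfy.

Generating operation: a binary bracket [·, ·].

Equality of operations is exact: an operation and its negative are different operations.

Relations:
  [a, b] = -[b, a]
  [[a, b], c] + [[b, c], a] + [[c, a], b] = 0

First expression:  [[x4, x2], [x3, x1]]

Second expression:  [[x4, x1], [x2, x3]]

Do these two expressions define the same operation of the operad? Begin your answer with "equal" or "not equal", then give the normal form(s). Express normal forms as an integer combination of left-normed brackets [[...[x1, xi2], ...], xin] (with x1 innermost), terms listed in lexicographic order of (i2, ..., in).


not equal; first: -[[[x1, x3], x2], x4] + [[[x1, x3], x4], x2]; second: -[[[x1, x4], x2], x3] + [[[x1, x4], x3], x2]


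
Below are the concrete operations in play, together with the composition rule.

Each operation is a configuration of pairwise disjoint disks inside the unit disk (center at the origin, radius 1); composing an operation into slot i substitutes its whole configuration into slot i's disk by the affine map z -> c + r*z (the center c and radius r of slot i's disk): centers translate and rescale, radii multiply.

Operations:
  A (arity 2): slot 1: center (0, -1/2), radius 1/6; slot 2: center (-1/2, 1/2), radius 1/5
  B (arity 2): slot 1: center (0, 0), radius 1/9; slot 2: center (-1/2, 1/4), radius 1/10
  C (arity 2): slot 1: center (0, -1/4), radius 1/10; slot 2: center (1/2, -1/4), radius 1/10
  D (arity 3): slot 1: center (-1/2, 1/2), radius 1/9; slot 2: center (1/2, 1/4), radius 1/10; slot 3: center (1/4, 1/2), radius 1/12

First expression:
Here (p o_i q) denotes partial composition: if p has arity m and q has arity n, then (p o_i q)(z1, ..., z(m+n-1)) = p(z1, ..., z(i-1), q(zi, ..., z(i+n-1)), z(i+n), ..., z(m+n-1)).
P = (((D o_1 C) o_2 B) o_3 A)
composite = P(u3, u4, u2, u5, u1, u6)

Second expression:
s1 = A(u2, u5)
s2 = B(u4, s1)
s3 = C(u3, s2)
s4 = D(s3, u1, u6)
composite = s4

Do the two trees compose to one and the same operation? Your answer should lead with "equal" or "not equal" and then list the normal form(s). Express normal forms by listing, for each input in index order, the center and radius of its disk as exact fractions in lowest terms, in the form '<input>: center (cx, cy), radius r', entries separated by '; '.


The first expression, normalized: u1: center (1/2, 1/4), radius 1/10; u2: center (-9/20, 427/900), radius 1/5400; u3: center (-1/2, 17/36), radius 1/90; u4: center (-4/9, 17/36), radius 1/810; u5: center (-811/1800, 107/225), radius 1/4500; u6: center (1/4, 1/2), radius 1/12
The second expression, normalized: u1: center (1/2, 1/4), radius 1/10; u2: center (-9/20, 427/900), radius 1/5400; u3: center (-1/2, 17/36), radius 1/90; u4: center (-4/9, 17/36), radius 1/810; u5: center (-811/1800, 107/225), radius 1/4500; u6: center (1/4, 1/2), radius 1/12
Both agree, so they are equal.

equal — both sides give u1: center (1/2, 1/4), radius 1/10; u2: center (-9/20, 427/900), radius 1/5400; u3: center (-1/2, 17/36), radius 1/90; u4: center (-4/9, 17/36), radius 1/810; u5: center (-811/1800, 107/225), radius 1/4500; u6: center (1/4, 1/2), radius 1/12


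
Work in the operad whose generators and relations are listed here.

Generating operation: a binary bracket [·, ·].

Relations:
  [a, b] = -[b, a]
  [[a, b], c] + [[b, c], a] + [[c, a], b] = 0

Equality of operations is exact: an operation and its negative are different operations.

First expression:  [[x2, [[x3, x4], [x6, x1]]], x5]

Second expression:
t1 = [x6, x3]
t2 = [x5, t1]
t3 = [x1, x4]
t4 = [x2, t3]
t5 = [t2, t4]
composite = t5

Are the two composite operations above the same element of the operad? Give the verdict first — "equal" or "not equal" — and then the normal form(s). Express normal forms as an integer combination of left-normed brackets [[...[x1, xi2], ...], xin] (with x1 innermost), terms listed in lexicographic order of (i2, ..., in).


not equal — first -[[[[[x1, x6], x3], x4], x2], x5] + [[[[[x1, x6], x4], x3], x2], x5], second [[[[[x1, x4], x2], x3], x6], x5] - [[[[[x1, x4], x2], x5], x3], x6] + [[[[[x1, x4], x2], x5], x6], x3] - [[[[[x1, x4], x2], x6], x3], x5]


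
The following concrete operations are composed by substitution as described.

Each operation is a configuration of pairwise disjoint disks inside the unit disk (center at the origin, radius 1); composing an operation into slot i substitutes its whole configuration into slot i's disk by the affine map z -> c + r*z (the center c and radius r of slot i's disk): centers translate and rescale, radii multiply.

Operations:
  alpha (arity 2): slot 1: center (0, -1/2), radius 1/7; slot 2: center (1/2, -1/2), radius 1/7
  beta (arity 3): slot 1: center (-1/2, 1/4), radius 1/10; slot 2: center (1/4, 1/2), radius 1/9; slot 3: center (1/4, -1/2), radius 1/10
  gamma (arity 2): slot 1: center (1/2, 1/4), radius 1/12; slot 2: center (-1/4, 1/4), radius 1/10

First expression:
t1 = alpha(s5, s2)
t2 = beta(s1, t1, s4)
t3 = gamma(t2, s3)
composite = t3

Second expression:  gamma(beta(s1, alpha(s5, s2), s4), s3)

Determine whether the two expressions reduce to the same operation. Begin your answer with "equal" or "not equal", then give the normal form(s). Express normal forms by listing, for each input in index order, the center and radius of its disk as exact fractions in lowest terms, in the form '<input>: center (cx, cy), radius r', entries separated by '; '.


Normal form of the first expression: s1: center (11/24, 13/48), radius 1/120; s2: center (227/432, 31/108), radius 1/756; s3: center (-1/4, 1/4), radius 1/10; s4: center (25/48, 5/24), radius 1/120; s5: center (25/48, 31/108), radius 1/756
Normal form of the second expression: s1: center (11/24, 13/48), radius 1/120; s2: center (227/432, 31/108), radius 1/756; s3: center (-1/4, 1/4), radius 1/10; s4: center (25/48, 5/24), radius 1/120; s5: center (25/48, 31/108), radius 1/756
Identical normal forms: equal.

equal; both compose to s1: center (11/24, 13/48), radius 1/120; s2: center (227/432, 31/108), radius 1/756; s3: center (-1/4, 1/4), radius 1/10; s4: center (25/48, 5/24), radius 1/120; s5: center (25/48, 31/108), radius 1/756


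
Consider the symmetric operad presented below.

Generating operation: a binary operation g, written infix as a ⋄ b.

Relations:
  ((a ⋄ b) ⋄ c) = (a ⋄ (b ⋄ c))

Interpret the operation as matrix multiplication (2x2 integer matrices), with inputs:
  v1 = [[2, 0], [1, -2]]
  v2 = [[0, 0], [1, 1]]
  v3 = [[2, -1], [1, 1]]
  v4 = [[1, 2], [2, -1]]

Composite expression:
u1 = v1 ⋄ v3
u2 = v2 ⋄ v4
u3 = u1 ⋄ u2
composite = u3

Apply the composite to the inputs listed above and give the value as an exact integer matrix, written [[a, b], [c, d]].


[[-6, -2], [-9, -3]]

(v1 ⋄ v3) = [[4, -2], [0, -3]]
(v2 ⋄ v4) = [[0, 0], [3, 1]]
((v1 ⋄ v3) ⋄ (v2 ⋄ v4)) = [[-6, -2], [-9, -3]]


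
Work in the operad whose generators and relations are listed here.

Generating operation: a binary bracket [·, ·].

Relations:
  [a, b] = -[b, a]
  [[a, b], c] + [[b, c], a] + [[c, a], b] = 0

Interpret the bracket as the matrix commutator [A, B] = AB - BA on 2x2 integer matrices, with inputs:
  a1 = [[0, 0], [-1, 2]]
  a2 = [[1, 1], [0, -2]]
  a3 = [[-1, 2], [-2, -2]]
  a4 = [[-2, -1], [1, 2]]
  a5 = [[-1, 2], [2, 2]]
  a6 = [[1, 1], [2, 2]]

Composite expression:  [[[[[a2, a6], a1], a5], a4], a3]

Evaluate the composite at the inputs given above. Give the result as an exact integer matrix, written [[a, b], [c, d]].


[[-448, -160], [64, 448]]

[a2, a6] = [[2, 4], [-6, -2]]
[[a2, a6], a1] = [[-4, 8], [16, 4]]
[[[a2, a6], a1], a5] = [[-16, 8], [-32, 16]]
[[[[a2, a6], a1], a5], a4] = [[-24, 64], [160, 24]]
[[[[[a2, a6], a1], a5], a4], a3] = [[-448, -160], [64, 448]]


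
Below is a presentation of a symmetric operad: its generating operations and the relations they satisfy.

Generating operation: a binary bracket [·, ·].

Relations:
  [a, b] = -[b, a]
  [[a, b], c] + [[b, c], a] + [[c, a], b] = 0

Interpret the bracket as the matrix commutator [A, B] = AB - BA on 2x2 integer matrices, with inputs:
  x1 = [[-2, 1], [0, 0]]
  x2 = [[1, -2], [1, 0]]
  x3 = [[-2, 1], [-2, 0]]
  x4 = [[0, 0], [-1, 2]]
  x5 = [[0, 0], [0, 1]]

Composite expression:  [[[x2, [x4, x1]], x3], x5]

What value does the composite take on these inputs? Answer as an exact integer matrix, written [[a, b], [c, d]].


[x4, x1] = [[1, -2], [2, -1]]
[x2, [x4, x1]] = [[-2, 2], [0, 2]]
[[x2, [x4, x1]], x3] = [[-4, 0], [-8, 4]]
[[[x2, [x4, x1]], x3], x5] = [[0, 0], [8, 0]]

[[0, 0], [8, 0]]


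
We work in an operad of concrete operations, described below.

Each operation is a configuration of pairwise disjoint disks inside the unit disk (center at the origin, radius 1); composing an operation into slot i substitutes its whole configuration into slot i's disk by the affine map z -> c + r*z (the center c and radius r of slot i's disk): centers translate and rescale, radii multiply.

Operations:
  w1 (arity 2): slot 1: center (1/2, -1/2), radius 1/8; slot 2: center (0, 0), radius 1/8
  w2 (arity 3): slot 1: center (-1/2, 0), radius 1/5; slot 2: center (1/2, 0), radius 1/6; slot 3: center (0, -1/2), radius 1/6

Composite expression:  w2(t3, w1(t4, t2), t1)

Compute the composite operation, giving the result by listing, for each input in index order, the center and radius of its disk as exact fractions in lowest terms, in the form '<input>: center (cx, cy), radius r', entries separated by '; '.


t1: center (0, -1/2), radius 1/6; t2: center (1/2, 0), radius 1/48; t3: center (-1/2, 0), radius 1/5; t4: center (7/12, -1/12), radius 1/48

Only the slot chain above each t matters under w2; compose those maps.
t3: after 1 affine step, its disk has center (-1/2, 0), radius 1/5
t4: after 2 affine steps, its disk has center (7/12, -1/12), radius 1/48
t2: after 2 affine steps, its disk has center (1/2, 0), radius 1/48
t1: after 1 affine step, its disk has center (0, -1/2), radius 1/6


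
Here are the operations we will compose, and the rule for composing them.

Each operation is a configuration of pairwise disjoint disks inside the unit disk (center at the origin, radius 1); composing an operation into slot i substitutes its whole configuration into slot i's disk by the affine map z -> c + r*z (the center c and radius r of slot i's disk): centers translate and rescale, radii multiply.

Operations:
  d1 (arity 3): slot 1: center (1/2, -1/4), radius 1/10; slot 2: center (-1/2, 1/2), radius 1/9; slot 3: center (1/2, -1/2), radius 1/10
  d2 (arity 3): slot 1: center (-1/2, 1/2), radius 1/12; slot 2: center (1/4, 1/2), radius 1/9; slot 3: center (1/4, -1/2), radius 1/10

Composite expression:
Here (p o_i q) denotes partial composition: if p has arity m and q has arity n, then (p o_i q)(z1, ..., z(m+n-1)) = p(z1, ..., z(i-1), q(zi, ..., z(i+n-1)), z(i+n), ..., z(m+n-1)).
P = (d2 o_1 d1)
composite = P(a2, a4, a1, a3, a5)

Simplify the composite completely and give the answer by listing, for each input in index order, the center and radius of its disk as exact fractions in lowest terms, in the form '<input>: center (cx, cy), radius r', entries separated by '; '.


Follow each a-input down from d2: c' goes to c + r*c', radius to r*r'.
tracing a2 down its 2-map path: center (-11/24, 23/48), radius 1/120
tracing a4 down its 2-map path: center (-13/24, 13/24), radius 1/108
tracing a1 down its 2-map path: center (-11/24, 11/24), radius 1/120
tracing a3 down its 1-map path: center (1/4, 1/2), radius 1/9
tracing a5 down its 1-map path: center (1/4, -1/2), radius 1/10

a1: center (-11/24, 11/24), radius 1/120; a2: center (-11/24, 23/48), radius 1/120; a3: center (1/4, 1/2), radius 1/9; a4: center (-13/24, 13/24), radius 1/108; a5: center (1/4, -1/2), radius 1/10


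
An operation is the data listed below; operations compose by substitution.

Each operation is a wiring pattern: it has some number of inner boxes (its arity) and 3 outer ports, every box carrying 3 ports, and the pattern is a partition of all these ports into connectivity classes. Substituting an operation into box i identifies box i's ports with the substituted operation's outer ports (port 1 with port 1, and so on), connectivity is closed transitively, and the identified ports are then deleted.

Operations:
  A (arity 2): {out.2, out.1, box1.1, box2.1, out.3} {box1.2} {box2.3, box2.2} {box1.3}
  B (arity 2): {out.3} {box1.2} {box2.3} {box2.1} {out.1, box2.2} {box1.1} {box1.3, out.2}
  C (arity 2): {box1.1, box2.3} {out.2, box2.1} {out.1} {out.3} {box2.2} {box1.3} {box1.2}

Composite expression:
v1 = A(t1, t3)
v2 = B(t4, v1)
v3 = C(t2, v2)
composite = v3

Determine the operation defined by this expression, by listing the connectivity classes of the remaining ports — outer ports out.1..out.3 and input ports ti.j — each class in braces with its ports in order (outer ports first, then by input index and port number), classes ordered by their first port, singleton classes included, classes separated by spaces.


{out.1} {out.2, t1.1, t3.1} {out.3} {t1.2} {t1.3} {t2.1} {t2.2} {t2.3} {t3.2, t3.3} {t4.1} {t4.2} {t4.3}

Two ports join when wires chain via C-identified ports.
A over (t1, t3) gives {out.1, out.2, out.3, t1.1, t3.1} {t1.2} {t1.3} {t3.2, t3.3}, out.j being that stage's outer ports
B over (t4, t1, t3) gives {out.1, t1.1, t3.1} {out.2, t4.3} {out.3} {t1.2} {t1.3} {t3.2, t3.3} {t4.1} {t4.2}, out.j being that stage's outer ports
C over (t2, t4, t1, t3) gives {out.1} {out.2, t1.1, t3.1} {out.3} {t1.2} {t1.3} {t2.1} {t2.2} {t2.3} {t3.2, t3.3} {t4.1} {t4.2} {t4.3}, out.j being that stage's outer ports


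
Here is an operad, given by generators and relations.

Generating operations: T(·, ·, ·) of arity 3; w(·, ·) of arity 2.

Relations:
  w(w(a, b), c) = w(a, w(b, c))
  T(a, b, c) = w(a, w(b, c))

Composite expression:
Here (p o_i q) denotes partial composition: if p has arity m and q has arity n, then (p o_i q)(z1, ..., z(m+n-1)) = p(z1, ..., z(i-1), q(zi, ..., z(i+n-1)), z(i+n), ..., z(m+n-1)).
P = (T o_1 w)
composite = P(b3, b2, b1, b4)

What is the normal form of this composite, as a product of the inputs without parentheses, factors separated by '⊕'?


The T-tree's shape is irrelevant; the b-reading-order decides.
w(b3, b2) linearizes to b3 ⊕ b2
T(w(b3, b2), b1, b4) linearizes to b3 ⊕ b2 ⊕ b1 ⊕ b4

b3 ⊕ b2 ⊕ b1 ⊕ b4


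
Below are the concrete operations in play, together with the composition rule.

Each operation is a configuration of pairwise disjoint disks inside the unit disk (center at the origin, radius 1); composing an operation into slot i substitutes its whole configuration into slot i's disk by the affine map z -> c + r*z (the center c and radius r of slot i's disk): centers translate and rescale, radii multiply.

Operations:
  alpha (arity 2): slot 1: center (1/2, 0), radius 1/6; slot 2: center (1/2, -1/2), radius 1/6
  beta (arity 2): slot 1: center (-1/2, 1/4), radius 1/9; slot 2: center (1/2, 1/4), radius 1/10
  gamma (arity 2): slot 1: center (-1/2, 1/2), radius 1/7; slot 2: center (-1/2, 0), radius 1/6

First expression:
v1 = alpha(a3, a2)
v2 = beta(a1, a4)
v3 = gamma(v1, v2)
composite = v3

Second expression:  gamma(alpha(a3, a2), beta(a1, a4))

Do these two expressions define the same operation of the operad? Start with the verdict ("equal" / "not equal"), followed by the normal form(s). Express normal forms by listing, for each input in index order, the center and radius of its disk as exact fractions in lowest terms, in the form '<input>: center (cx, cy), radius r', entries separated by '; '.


equal; both compose to a1: center (-7/12, 1/24), radius 1/54; a2: center (-3/7, 3/7), radius 1/42; a3: center (-3/7, 1/2), radius 1/42; a4: center (-5/12, 1/24), radius 1/60

The first composite normalizes to a1: center (-7/12, 1/24), radius 1/54; a2: center (-3/7, 3/7), radius 1/42; a3: center (-3/7, 1/2), radius 1/42; a4: center (-5/12, 1/24), radius 1/60
The second composite normalizes to a1: center (-7/12, 1/24), radius 1/54; a2: center (-3/7, 3/7), radius 1/42; a3: center (-3/7, 1/2), radius 1/42; a4: center (-5/12, 1/24), radius 1/60
The normal forms match — equal.


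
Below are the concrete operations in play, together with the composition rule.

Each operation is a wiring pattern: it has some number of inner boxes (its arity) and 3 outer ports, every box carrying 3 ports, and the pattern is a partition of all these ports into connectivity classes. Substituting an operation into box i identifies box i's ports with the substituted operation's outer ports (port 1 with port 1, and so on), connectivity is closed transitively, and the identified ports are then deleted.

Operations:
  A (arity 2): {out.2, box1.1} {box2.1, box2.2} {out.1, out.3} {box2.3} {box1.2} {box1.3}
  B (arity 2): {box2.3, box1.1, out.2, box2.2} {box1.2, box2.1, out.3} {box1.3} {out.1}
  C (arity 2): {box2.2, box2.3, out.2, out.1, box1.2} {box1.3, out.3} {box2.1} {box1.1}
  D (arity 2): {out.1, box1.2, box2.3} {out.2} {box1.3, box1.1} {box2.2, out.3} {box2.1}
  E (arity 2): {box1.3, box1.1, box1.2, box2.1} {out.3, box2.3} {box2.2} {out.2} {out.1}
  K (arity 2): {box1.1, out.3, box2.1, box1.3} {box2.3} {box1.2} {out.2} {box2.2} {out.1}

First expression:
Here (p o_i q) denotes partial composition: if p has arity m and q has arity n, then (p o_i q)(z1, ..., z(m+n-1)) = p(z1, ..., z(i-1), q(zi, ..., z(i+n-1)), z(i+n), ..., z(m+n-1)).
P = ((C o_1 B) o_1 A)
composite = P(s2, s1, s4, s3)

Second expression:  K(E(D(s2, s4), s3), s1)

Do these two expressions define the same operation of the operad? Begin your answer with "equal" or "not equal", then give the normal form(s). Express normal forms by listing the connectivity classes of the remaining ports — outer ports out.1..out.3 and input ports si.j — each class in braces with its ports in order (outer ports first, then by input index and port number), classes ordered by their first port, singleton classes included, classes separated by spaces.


not equal; first: {out.1, out.2, s3.2, s3.3, s4.2, s4.3} {out.3, s2.1, s4.1} {s1.1, s1.2} {s1.3} {s2.2} {s2.3} {s3.1}; second: {out.1} {out.2} {out.3, s1.1, s3.3} {s1.2} {s1.3} {s2.1, s2.3} {s2.2, s3.1, s4.2, s4.3} {s3.2} {s4.1}

In normal form, the first expression is {out.1, out.2, s3.2, s3.3, s4.2, s4.3} {out.3, s2.1, s4.1} {s1.1, s1.2} {s1.3} {s2.2} {s2.3} {s3.1}
In normal form, the second expression is {out.1} {out.2} {out.3, s1.1, s3.3} {s1.2} {s1.3} {s2.1, s2.3} {s2.2, s3.1, s4.2, s4.3} {s3.2} {s4.1}
Different reductions; not equal.


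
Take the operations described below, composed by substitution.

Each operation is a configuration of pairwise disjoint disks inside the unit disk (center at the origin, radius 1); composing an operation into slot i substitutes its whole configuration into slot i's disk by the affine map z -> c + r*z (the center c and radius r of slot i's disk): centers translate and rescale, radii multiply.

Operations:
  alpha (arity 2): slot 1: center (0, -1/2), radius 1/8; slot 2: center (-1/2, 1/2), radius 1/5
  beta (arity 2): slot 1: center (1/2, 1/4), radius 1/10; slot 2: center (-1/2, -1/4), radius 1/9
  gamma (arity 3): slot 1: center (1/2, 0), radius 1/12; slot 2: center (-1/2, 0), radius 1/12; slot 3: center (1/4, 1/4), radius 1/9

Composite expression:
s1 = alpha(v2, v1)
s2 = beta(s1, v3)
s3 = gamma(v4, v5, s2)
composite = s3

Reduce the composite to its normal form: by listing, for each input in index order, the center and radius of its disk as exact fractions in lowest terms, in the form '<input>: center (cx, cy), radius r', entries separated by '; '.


v1: center (3/10, 17/60), radius 1/450; v2: center (11/36, 49/180), radius 1/720; v3: center (7/36, 2/9), radius 1/81; v4: center (1/2, 0), radius 1/12; v5: center (-1/2, 0), radius 1/12

Follow each v-input down from gamma: c' goes to c + r*c', radius to r*r'.
input v4: composing its 1 substitution step yields center (1/2, 0), radius 1/12
input v5: composing its 1 substitution step yields center (-1/2, 0), radius 1/12
input v2: composing its 3 substitution steps yields center (11/36, 49/180), radius 1/720
input v1: composing its 3 substitution steps yields center (3/10, 17/60), radius 1/450
input v3: composing its 2 substitution steps yields center (7/36, 2/9), radius 1/81


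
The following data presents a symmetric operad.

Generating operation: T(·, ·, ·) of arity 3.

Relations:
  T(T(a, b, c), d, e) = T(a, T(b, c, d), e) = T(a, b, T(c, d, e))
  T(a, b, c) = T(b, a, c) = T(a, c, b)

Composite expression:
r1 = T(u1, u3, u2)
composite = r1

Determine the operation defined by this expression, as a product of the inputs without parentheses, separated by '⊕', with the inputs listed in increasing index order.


Key point: T commutes, so take the u-inputs in any fixed order.
T(u1, u3, u2) reduces to u1 ⊕ u3 ⊕ u2
the factors in increasing index order: u1 ⊕ u2 ⊕ u3

u1 ⊕ u2 ⊕ u3


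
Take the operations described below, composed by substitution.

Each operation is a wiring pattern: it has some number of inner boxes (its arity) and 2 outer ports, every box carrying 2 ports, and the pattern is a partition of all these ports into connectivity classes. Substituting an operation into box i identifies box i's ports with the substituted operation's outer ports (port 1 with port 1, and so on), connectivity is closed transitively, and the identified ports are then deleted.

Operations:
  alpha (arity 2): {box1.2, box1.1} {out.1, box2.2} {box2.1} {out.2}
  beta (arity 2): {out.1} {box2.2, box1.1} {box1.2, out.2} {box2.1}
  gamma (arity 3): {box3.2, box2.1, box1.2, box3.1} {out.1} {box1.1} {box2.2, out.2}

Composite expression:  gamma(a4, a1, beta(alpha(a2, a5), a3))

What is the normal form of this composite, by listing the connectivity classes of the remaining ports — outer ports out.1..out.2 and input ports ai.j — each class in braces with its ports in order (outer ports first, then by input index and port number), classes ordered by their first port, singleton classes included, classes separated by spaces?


{out.1} {out.2, a1.2} {a1.1, a4.2} {a2.1, a2.2} {a3.1} {a3.2, a5.2} {a4.1} {a5.1}

Substituting into gamma glues patterns; closure does the rest.
composing alpha on (a2, a5), with out.j its own outer ports: {out.1, a5.2} {out.2} {a2.1, a2.2} {a5.1}
composing beta on (a2, a5, a3), with out.j its own outer ports: {out.1} {out.2} {a2.1, a2.2} {a3.1} {a3.2, a5.2} {a5.1}
composing gamma on (a4, a1, a2, a5, a3), with out.j its own outer ports: {out.1} {out.2, a1.2} {a1.1, a4.2} {a2.1, a2.2} {a3.1} {a3.2, a5.2} {a4.1} {a5.1}


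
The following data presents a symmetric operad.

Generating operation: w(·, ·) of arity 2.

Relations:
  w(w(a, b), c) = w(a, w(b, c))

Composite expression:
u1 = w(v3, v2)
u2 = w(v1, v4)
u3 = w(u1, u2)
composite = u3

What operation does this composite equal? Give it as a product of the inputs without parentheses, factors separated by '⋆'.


v3 ⋆ v2 ⋆ v1 ⋆ v4


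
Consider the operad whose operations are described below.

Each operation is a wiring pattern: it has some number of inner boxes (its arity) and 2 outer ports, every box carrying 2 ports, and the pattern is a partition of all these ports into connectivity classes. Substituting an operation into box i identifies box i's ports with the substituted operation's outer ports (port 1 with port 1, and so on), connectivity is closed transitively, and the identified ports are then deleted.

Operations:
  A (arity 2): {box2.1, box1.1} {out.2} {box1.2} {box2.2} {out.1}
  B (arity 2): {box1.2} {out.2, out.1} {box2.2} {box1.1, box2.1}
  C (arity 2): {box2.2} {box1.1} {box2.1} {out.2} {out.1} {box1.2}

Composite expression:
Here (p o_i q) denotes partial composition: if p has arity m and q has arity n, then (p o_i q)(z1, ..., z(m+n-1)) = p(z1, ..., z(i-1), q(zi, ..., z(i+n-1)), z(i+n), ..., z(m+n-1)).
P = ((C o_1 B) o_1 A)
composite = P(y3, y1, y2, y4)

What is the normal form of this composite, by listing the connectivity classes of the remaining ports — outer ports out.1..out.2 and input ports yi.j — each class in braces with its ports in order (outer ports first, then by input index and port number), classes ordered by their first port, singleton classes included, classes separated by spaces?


{out.1} {out.2} {y1.1, y3.1} {y1.2} {y2.1} {y2.2} {y3.2} {y4.1} {y4.2}

Treat the ports identified at C as solder joints: merge, then drop.
composing A on (y3, y1), with out.j its own outer ports: {out.1} {out.2} {y1.1, y3.1} {y1.2} {y3.2}
composing B on (y3, y1, y2), with out.j its own outer ports: {out.1, out.2} {y1.1, y3.1} {y1.2} {y2.1} {y2.2} {y3.2}
composing C on (y3, y1, y2, y4), with out.j its own outer ports: {out.1} {out.2} {y1.1, y3.1} {y1.2} {y2.1} {y2.2} {y3.2} {y4.1} {y4.2}


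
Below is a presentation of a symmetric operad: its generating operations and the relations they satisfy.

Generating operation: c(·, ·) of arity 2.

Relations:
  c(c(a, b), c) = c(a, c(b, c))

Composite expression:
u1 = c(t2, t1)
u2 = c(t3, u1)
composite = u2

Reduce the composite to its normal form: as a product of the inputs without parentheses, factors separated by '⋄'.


t3 ⋄ t2 ⋄ t1

Associativity of c dissolves the nesting; only the t-input order survives.
c(t2, t1) spells out as t2 ⋄ t1
c(t3, c(t2, t1)) spells out as t3 ⋄ t2 ⋄ t1


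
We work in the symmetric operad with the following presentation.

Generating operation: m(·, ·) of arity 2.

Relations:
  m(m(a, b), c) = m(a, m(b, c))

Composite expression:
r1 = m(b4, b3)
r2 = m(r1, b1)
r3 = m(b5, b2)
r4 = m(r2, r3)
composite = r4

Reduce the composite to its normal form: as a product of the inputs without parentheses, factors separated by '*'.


b4 * b3 * b1 * b5 * b2

The m-tree's shape is irrelevant; the b-reading-order decides.
m(b4, b3) flattens to b4 * b3
m(m(b4, b3), b1) flattens to b4 * b3 * b1
m(b5, b2) flattens to b5 * b2
m(m(m(b4, b3), b1), m(b5, b2)) flattens to b4 * b3 * b1 * b5 * b2


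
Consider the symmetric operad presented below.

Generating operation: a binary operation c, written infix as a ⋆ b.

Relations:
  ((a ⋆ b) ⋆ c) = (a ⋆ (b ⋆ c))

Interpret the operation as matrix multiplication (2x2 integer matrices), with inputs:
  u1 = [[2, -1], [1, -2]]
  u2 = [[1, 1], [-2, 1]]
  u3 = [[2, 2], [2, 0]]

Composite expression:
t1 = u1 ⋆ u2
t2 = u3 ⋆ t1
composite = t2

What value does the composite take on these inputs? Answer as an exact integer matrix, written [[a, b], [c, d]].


[[18, 0], [8, 2]]

(u1 ⋆ u2) = [[4, 1], [5, -1]]
(u3 ⋆ (u1 ⋆ u2)) = [[18, 0], [8, 2]]
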